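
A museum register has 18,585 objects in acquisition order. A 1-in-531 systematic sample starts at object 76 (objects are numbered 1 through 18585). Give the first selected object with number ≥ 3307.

k = 531
Steps past start: ⌈(3307 − 76)/531⌉ = ⌈3231/531⌉ = 7
Selected object: 76 + 7×531 = 3793

3793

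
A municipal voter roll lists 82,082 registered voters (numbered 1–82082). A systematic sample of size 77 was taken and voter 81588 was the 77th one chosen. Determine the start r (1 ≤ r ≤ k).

k = 82082/77 = 1066
r = 81588 − (77−1)×1066 = 81588 − 81016 = 572

572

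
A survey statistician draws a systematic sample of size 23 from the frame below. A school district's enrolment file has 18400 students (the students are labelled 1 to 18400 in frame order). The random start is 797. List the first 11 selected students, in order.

k = N/n = 18400/23 = 800
student 1: 797
student 2: 797 + 800 = 1597
student 3: 1597 + 800 = 2397
student 4: 2397 + 800 = 3197
student 5: 3197 + 800 = 3997
student 6: 3997 + 800 = 4797
student 7: 4797 + 800 = 5597
student 8: 5597 + 800 = 6397
student 9: 6397 + 800 = 7197
student 10: 7197 + 800 = 7997
student 11: 7997 + 800 = 8797

797, 1597, 2397, 3197, 3997, 4797, 5597, 6397, 7197, 7997, 8797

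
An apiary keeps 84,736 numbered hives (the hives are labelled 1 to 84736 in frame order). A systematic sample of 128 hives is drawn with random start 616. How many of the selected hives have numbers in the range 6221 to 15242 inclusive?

14

k = 84736/128 = 662
First selection ≥ 6221: 616 + ⌈(6221−616)/662⌉·662 = 616 + 9×662 = 6574
Last selection ≤ 15242: 616 + ⌊(15242−616)/662⌋·662 = 616 + 22×662 = 15180
Count = 22 − 9 + 1 = 14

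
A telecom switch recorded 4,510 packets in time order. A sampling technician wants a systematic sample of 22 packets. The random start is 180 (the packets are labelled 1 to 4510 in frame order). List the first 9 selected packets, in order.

180, 385, 590, 795, 1000, 1205, 1410, 1615, 1820

k = N/n = 4510/22 = 205
packet 1: 180
packet 2: 180 + 205 = 385
packet 3: 385 + 205 = 590
packet 4: 590 + 205 = 795
packet 5: 795 + 205 = 1000
packet 6: 1000 + 205 = 1205
packet 7: 1205 + 205 = 1410
packet 8: 1410 + 205 = 1615
packet 9: 1615 + 205 = 1820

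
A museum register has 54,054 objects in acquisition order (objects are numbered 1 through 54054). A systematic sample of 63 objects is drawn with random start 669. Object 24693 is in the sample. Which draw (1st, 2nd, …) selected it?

k = 54054/63 = 858
position = (24693 − 669)/858 + 1 = 24024/858 + 1 = 28 + 1 = 29

29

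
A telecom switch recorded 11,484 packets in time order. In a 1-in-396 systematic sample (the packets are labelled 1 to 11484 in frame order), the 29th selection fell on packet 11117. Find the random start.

k = 396
r = 11117 − (29−1)×396 = 11117 − 11088 = 29

29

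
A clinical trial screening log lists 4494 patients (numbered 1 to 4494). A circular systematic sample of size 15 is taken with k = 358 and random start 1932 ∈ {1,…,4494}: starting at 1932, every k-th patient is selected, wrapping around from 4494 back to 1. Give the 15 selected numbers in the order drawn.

1932, 2290, 2648, 3006, 3364, 3722, 4080, 4438, 302, 660, 1018, 1376, 1734, 2092, 2450

Selection 1: 1932
Selection 2: 1932 + 358 = 2290
Selection 3: 2290 + 358 = 2648
Selection 4: 2648 + 358 = 3006
Selection 5: 3006 + 358 = 3364
Selection 6: 3364 + 358 = 3722
Selection 7: 3722 + 358 = 4080
Selection 8: 4080 + 358 = 4438
Selection 9: 4438 + 358 = 4796 → 4796 − 4494 = 302
Selection 10: 302 + 358 = 660
Selection 11: 660 + 358 = 1018
Selection 12: 1018 + 358 = 1376
Selection 13: 1376 + 358 = 1734
Selection 14: 1734 + 358 = 2092
Selection 15: 2092 + 358 = 2450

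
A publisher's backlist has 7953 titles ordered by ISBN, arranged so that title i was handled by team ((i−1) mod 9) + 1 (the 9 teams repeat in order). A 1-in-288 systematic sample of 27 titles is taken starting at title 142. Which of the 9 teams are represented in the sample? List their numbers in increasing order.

Consecutive selections differ by k = 288, so their team numbers differ by 288 mod 9 = 0.
gcd(288, 9) = 9, so the sample visits 9/9 = 1 distinct residues mod 9.
Start 142 is team 7; the teams hit are 7.

7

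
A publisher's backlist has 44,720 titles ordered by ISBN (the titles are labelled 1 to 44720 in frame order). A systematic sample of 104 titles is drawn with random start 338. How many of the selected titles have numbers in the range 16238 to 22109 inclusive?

14

k = 44720/104 = 430
First selection ≥ 16238: 338 + ⌈(16238−338)/430⌉·430 = 338 + 37×430 = 16248
Last selection ≤ 22109: 338 + ⌊(22109−338)/430⌋·430 = 338 + 50×430 = 21838
Count = 50 − 37 + 1 = 14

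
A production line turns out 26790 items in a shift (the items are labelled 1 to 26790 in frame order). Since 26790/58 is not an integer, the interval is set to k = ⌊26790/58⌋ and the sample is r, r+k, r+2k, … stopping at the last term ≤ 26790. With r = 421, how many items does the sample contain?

k = ⌊26790/58⌋ = 461
Achieved size = ⌊(26790 − 421)/461⌋ + 1 = ⌊26369/461⌋ + 1 = 57 + 1 = 58
(last selection: 421 + 57×461 = 26698 ≤ 26790; next would be 27159 > 26790)

58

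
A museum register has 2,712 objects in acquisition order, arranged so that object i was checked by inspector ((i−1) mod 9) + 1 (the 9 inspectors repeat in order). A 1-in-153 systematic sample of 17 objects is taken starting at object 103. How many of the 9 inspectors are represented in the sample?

1

Consecutive selections differ by k = 153, so their inspector numbers differ by 153 mod 9 = 0.
gcd(153, 9) = 9, so the sample visits 9/9 = 1 distinct residues mod 9.
Start 103 is inspector 4; the inspectors hit are 4.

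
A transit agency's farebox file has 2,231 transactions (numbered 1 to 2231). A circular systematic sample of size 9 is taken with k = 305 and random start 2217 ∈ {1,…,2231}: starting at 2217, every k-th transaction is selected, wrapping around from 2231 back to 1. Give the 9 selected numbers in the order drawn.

2217, 291, 596, 901, 1206, 1511, 1816, 2121, 195

Selection 1: 2217
Selection 2: 2217 + 305 = 2522 → 2522 − 2231 = 291
Selection 3: 291 + 305 = 596
Selection 4: 596 + 305 = 901
Selection 5: 901 + 305 = 1206
Selection 6: 1206 + 305 = 1511
Selection 7: 1511 + 305 = 1816
Selection 8: 1816 + 305 = 2121
Selection 9: 2121 + 305 = 2426 → 2426 − 2231 = 195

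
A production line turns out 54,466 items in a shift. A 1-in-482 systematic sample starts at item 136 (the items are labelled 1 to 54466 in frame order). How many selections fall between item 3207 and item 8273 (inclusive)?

k = 482
First selection ≥ 3207: 136 + ⌈(3207−136)/482⌉·482 = 136 + 7×482 = 3510
Last selection ≤ 8273: 136 + ⌊(8273−136)/482⌋·482 = 136 + 16×482 = 7848
Count = 16 − 7 + 1 = 10

10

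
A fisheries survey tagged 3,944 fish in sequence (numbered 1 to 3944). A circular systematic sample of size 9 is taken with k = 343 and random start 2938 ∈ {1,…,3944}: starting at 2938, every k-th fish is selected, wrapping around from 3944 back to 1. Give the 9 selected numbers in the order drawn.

Selection 1: 2938
Selection 2: 2938 + 343 = 3281
Selection 3: 3281 + 343 = 3624
Selection 4: 3624 + 343 = 3967 → 3967 − 3944 = 23
Selection 5: 23 + 343 = 366
Selection 6: 366 + 343 = 709
Selection 7: 709 + 343 = 1052
Selection 8: 1052 + 343 = 1395
Selection 9: 1395 + 343 = 1738

2938, 3281, 3624, 23, 366, 709, 1052, 1395, 1738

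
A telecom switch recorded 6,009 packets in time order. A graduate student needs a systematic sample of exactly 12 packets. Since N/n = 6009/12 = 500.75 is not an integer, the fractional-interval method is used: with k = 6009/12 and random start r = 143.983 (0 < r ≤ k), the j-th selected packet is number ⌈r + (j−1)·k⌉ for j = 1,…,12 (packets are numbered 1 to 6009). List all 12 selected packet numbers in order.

144, 645, 1146, 1647, 2147, 2648, 3149, 3650, 4150, 4651, 5152, 5653

j=1: r + 0k = 143.983 → ⌈·⌉ = 144
j=2: r + 1k = 644.733 → ⌈·⌉ = 645
j=3: r + 2k = 1145.483 → ⌈·⌉ = 1146
j=4: r + 3k = 1646.233 → ⌈·⌉ = 1647
j=5: r + 4k = 2146.983 → ⌈·⌉ = 2147
j=6: r + 5k = 2647.733 → ⌈·⌉ = 2648
j=7: r + 6k = 3148.483 → ⌈·⌉ = 3149
j=8: r + 7k = 3649.233 → ⌈·⌉ = 3650
j=9: r + 8k = 4149.983 → ⌈·⌉ = 4150
j=10: r + 9k = 4650.733 → ⌈·⌉ = 4651
j=11: r + 10k = 5151.483 → ⌈·⌉ = 5152
j=12: r + 11k = 5652.233 → ⌈·⌉ = 5653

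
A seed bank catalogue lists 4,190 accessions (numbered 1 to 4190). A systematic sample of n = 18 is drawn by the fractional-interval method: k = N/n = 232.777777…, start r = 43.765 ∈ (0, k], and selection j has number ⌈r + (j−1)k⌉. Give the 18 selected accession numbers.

44, 277, 510, 743, 975, 1208, 1441, 1674, 1906, 2139, 2372, 2605, 2838, 3070, 3303, 3536, 3769, 4001

j=1: r + 0k = 43.765 → ⌈·⌉ = 44
j=2: r + 1k = 276.542777… → ⌈·⌉ = 277
j=3: r + 2k = 509.320555… → ⌈·⌉ = 510
j=4: r + 3k = 742.098333… → ⌈·⌉ = 743
j=5: r + 4k = 974.876111… → ⌈·⌉ = 975
j=6: r + 5k = 1207.653888… → ⌈·⌉ = 1208
j=7: r + 6k = 1440.431666… → ⌈·⌉ = 1441
j=8: r + 7k = 1673.209444… → ⌈·⌉ = 1674
j=9: r + 8k = 1905.987222… → ⌈·⌉ = 1906
j=10: r + 9k = 2138.765 → ⌈·⌉ = 2139
j=11: r + 10k = 2371.542777… → ⌈·⌉ = 2372
j=12: r + 11k = 2604.320555… → ⌈·⌉ = 2605
j=13: r + 12k = 2837.098333… → ⌈·⌉ = 2838
j=14: r + 13k = 3069.876111… → ⌈·⌉ = 3070
j=15: r + 14k = 3302.653888… → ⌈·⌉ = 3303
j=16: r + 15k = 3535.431666… → ⌈·⌉ = 3536
j=17: r + 16k = 3768.209444… → ⌈·⌉ = 3769
j=18: r + 17k = 4000.987222… → ⌈·⌉ = 4001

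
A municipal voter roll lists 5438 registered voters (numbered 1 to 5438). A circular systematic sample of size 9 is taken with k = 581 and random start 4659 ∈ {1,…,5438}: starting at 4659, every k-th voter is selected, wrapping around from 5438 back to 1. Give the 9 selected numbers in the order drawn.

Selection 1: 4659
Selection 2: 4659 + 581 = 5240
Selection 3: 5240 + 581 = 5821 → 5821 − 5438 = 383
Selection 4: 383 + 581 = 964
Selection 5: 964 + 581 = 1545
Selection 6: 1545 + 581 = 2126
Selection 7: 2126 + 581 = 2707
Selection 8: 2707 + 581 = 3288
Selection 9: 3288 + 581 = 3869

4659, 5240, 383, 964, 1545, 2126, 2707, 3288, 3869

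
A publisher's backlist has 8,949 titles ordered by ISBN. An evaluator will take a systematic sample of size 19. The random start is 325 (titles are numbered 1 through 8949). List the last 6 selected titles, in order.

6448, 6919, 7390, 7861, 8332, 8803

k = N/n = 8949/19 = 471
14th selection = 325 + 13×471 = 6448
15th: 6448 + 471 = 6919
16th: 6919 + 471 = 7390
17th: 7390 + 471 = 7861
18th: 7861 + 471 = 8332
19th: 8332 + 471 = 8803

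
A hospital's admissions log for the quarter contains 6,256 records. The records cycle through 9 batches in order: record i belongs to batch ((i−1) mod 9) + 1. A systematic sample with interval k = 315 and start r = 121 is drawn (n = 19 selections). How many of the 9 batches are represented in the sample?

1

Consecutive selections differ by k = 315, so their batch numbers differ by 315 mod 9 = 0.
gcd(315, 9) = 9, so the sample visits 9/9 = 1 distinct residues mod 9.
Start 121 is batch 4; the batches hit are 4.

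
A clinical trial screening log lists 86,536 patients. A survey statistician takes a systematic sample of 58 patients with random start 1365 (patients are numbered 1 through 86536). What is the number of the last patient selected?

86409

k = 86536/58 = 1492
58th selection = r + (58−1)·k = 1365 + 57×1492 = 1365 + 85044 = 86409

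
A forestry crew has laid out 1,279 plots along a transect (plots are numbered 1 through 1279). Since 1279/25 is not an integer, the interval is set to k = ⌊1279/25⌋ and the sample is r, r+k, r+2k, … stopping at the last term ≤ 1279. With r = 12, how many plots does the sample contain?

k = ⌊1279/25⌋ = 51
Achieved size = ⌊(1279 − 12)/51⌋ + 1 = ⌊1267/51⌋ + 1 = 24 + 1 = 25
(last selection: 12 + 24×51 = 1236 ≤ 1279; next would be 1287 > 1279)

25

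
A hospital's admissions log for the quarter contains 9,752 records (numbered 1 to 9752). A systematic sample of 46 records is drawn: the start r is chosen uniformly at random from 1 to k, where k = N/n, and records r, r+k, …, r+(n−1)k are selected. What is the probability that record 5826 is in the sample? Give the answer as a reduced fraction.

k = 9752/46 = 212.
Record 5826 is selected iff r ≡ 5826 (mod 212); exactly one such r in {1,…,212}.
Inclusion probability = 1/212.

1/212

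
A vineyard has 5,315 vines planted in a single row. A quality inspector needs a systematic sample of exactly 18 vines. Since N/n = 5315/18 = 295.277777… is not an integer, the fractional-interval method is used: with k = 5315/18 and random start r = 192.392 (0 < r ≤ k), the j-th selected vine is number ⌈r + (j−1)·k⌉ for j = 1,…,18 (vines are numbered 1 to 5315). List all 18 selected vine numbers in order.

193, 488, 783, 1079, 1374, 1669, 1965, 2260, 2555, 2850, 3146, 3441, 3736, 4032, 4327, 4622, 4917, 5213

j=1: r + 0k = 192.392 → ⌈·⌉ = 193
j=2: r + 1k = 487.669777… → ⌈·⌉ = 488
j=3: r + 2k = 782.947555… → ⌈·⌉ = 783
j=4: r + 3k = 1078.225333… → ⌈·⌉ = 1079
j=5: r + 4k = 1373.503111… → ⌈·⌉ = 1374
j=6: r + 5k = 1668.780888… → ⌈·⌉ = 1669
j=7: r + 6k = 1964.058666… → ⌈·⌉ = 1965
j=8: r + 7k = 2259.336444… → ⌈·⌉ = 2260
j=9: r + 8k = 2554.614222… → ⌈·⌉ = 2555
j=10: r + 9k = 2849.892 → ⌈·⌉ = 2850
j=11: r + 10k = 3145.169777… → ⌈·⌉ = 3146
j=12: r + 11k = 3440.447555… → ⌈·⌉ = 3441
j=13: r + 12k = 3735.725333… → ⌈·⌉ = 3736
j=14: r + 13k = 4031.003111… → ⌈·⌉ = 4032
j=15: r + 14k = 4326.280888… → ⌈·⌉ = 4327
j=16: r + 15k = 4621.558666… → ⌈·⌉ = 4622
j=17: r + 16k = 4916.836444… → ⌈·⌉ = 4917
j=18: r + 17k = 5212.114222… → ⌈·⌉ = 5213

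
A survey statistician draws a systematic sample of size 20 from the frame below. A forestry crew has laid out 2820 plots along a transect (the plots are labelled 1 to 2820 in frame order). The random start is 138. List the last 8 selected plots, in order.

k = N/n = 2820/20 = 141
13th selection = 138 + 12×141 = 1830
14th: 1830 + 141 = 1971
15th: 1971 + 141 = 2112
16th: 2112 + 141 = 2253
17th: 2253 + 141 = 2394
18th: 2394 + 141 = 2535
19th: 2535 + 141 = 2676
20th: 2676 + 141 = 2817

1830, 1971, 2112, 2253, 2394, 2535, 2676, 2817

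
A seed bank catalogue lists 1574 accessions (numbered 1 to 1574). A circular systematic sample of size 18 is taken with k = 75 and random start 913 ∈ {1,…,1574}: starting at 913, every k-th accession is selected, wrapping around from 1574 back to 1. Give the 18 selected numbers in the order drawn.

Selection 1: 913
Selection 2: 913 + 75 = 988
Selection 3: 988 + 75 = 1063
Selection 4: 1063 + 75 = 1138
Selection 5: 1138 + 75 = 1213
Selection 6: 1213 + 75 = 1288
Selection 7: 1288 + 75 = 1363
Selection 8: 1363 + 75 = 1438
Selection 9: 1438 + 75 = 1513
Selection 10: 1513 + 75 = 1588 → 1588 − 1574 = 14
Selection 11: 14 + 75 = 89
Selection 12: 89 + 75 = 164
Selection 13: 164 + 75 = 239
Selection 14: 239 + 75 = 314
Selection 15: 314 + 75 = 389
Selection 16: 389 + 75 = 464
Selection 17: 464 + 75 = 539
Selection 18: 539 + 75 = 614

913, 988, 1063, 1138, 1213, 1288, 1363, 1438, 1513, 14, 89, 164, 239, 314, 389, 464, 539, 614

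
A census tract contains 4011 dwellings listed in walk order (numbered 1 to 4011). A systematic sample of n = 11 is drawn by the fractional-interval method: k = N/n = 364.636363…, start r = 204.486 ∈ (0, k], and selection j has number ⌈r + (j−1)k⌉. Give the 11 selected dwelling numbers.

j=1: r + 0k = 204.486 → ⌈·⌉ = 205
j=2: r + 1k = 569.122363… → ⌈·⌉ = 570
j=3: r + 2k = 933.758727… → ⌈·⌉ = 934
j=4: r + 3k = 1298.395090… → ⌈·⌉ = 1299
j=5: r + 4k = 1663.031454… → ⌈·⌉ = 1664
j=6: r + 5k = 2027.667818… → ⌈·⌉ = 2028
j=7: r + 6k = 2392.304181… → ⌈·⌉ = 2393
j=8: r + 7k = 2756.940545… → ⌈·⌉ = 2757
j=9: r + 8k = 3121.576909… → ⌈·⌉ = 3122
j=10: r + 9k = 3486.213272… → ⌈·⌉ = 3487
j=11: r + 10k = 3850.849636… → ⌈·⌉ = 3851

205, 570, 934, 1299, 1664, 2028, 2393, 2757, 3122, 3487, 3851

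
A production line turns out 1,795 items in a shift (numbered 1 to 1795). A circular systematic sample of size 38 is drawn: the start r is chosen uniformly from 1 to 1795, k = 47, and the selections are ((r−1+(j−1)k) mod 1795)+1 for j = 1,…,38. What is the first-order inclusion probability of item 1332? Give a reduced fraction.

For each position j, as r ranges over 1…1795 the j-th selection hits every item exactly once, so item 1332 is selected for exactly 38 of the 1795 starts.
Inclusion probability = 38/1795.

38/1795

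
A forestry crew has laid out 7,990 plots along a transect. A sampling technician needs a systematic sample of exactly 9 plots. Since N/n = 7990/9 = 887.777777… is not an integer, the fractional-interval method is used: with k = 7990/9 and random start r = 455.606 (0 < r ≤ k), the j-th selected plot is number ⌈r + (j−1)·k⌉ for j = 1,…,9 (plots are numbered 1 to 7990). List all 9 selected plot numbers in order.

456, 1344, 2232, 3119, 4007, 4895, 5783, 6671, 7558

j=1: r + 0k = 455.606 → ⌈·⌉ = 456
j=2: r + 1k = 1343.383777… → ⌈·⌉ = 1344
j=3: r + 2k = 2231.161555… → ⌈·⌉ = 2232
j=4: r + 3k = 3118.939333… → ⌈·⌉ = 3119
j=5: r + 4k = 4006.717111… → ⌈·⌉ = 4007
j=6: r + 5k = 4894.494888… → ⌈·⌉ = 4895
j=7: r + 6k = 5782.272666… → ⌈·⌉ = 5783
j=8: r + 7k = 6670.050444… → ⌈·⌉ = 6671
j=9: r + 8k = 7557.828222… → ⌈·⌉ = 7558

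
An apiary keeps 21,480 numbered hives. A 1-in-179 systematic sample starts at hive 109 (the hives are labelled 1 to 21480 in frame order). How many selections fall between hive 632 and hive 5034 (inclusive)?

25

k = 179
First selection ≥ 632: 109 + ⌈(632−109)/179⌉·179 = 109 + 3×179 = 646
Last selection ≤ 5034: 109 + ⌊(5034−109)/179⌋·179 = 109 + 27×179 = 4942
Count = 27 − 3 + 1 = 25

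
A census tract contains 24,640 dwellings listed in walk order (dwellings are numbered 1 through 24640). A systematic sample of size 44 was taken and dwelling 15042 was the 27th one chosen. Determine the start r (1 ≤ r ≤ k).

k = 24640/44 = 560
r = 15042 − (27−1)×560 = 15042 − 14560 = 482

482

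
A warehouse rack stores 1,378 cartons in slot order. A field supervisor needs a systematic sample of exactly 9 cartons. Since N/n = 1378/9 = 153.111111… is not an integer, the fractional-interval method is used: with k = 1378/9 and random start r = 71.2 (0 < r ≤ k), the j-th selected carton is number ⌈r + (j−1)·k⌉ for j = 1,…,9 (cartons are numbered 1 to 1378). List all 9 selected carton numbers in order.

j=1: r + 0k = 71.2 → ⌈·⌉ = 72
j=2: r + 1k = 224.311111… → ⌈·⌉ = 225
j=3: r + 2k = 377.422222… → ⌈·⌉ = 378
j=4: r + 3k = 530.533333… → ⌈·⌉ = 531
j=5: r + 4k = 683.644444… → ⌈·⌉ = 684
j=6: r + 5k = 836.755555… → ⌈·⌉ = 837
j=7: r + 6k = 989.866666… → ⌈·⌉ = 990
j=8: r + 7k = 1142.977777… → ⌈·⌉ = 1143
j=9: r + 8k = 1296.088888… → ⌈·⌉ = 1297

72, 225, 378, 531, 684, 837, 990, 1143, 1297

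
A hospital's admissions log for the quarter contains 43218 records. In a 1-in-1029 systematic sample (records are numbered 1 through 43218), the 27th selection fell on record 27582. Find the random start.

828

k = 1029
r = 27582 − (27−1)×1029 = 27582 − 26754 = 828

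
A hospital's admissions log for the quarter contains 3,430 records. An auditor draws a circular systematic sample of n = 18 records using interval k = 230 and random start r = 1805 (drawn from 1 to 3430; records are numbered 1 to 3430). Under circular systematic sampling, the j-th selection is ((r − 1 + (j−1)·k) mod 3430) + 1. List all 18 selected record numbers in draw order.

1805, 2035, 2265, 2495, 2725, 2955, 3185, 3415, 215, 445, 675, 905, 1135, 1365, 1595, 1825, 2055, 2285

Selection 1: 1805
Selection 2: 1805 + 230 = 2035
Selection 3: 2035 + 230 = 2265
Selection 4: 2265 + 230 = 2495
Selection 5: 2495 + 230 = 2725
Selection 6: 2725 + 230 = 2955
Selection 7: 2955 + 230 = 3185
Selection 8: 3185 + 230 = 3415
Selection 9: 3415 + 230 = 3645 → 3645 − 3430 = 215
Selection 10: 215 + 230 = 445
Selection 11: 445 + 230 = 675
Selection 12: 675 + 230 = 905
Selection 13: 905 + 230 = 1135
Selection 14: 1135 + 230 = 1365
Selection 15: 1365 + 230 = 1595
Selection 16: 1595 + 230 = 1825
Selection 17: 1825 + 230 = 2055
Selection 18: 2055 + 230 = 2285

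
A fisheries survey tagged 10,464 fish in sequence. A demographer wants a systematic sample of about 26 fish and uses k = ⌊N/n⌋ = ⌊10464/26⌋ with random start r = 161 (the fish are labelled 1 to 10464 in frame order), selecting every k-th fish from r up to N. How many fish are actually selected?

k = ⌊10464/26⌋ = 402
Achieved size = ⌊(10464 − 161)/402⌋ + 1 = ⌊10303/402⌋ + 1 = 25 + 1 = 26
(last selection: 161 + 25×402 = 10211 ≤ 10464; next would be 10613 > 10464)

26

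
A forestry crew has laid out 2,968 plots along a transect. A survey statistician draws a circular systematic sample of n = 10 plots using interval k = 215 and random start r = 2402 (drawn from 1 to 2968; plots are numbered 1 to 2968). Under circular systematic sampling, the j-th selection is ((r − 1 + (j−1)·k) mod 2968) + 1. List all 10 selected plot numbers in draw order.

Selection 1: 2402
Selection 2: 2402 + 215 = 2617
Selection 3: 2617 + 215 = 2832
Selection 4: 2832 + 215 = 3047 → 3047 − 2968 = 79
Selection 5: 79 + 215 = 294
Selection 6: 294 + 215 = 509
Selection 7: 509 + 215 = 724
Selection 8: 724 + 215 = 939
Selection 9: 939 + 215 = 1154
Selection 10: 1154 + 215 = 1369

2402, 2617, 2832, 79, 294, 509, 724, 939, 1154, 1369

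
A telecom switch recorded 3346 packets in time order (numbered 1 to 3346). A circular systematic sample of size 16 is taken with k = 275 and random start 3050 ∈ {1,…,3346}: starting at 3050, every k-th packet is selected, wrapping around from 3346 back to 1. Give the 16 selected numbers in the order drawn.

3050, 3325, 254, 529, 804, 1079, 1354, 1629, 1904, 2179, 2454, 2729, 3004, 3279, 208, 483

Selection 1: 3050
Selection 2: 3050 + 275 = 3325
Selection 3: 3325 + 275 = 3600 → 3600 − 3346 = 254
Selection 4: 254 + 275 = 529
Selection 5: 529 + 275 = 804
Selection 6: 804 + 275 = 1079
Selection 7: 1079 + 275 = 1354
Selection 8: 1354 + 275 = 1629
Selection 9: 1629 + 275 = 1904
Selection 10: 1904 + 275 = 2179
Selection 11: 2179 + 275 = 2454
Selection 12: 2454 + 275 = 2729
Selection 13: 2729 + 275 = 3004
Selection 14: 3004 + 275 = 3279
Selection 15: 3279 + 275 = 3554 → 3554 − 3346 = 208
Selection 16: 208 + 275 = 483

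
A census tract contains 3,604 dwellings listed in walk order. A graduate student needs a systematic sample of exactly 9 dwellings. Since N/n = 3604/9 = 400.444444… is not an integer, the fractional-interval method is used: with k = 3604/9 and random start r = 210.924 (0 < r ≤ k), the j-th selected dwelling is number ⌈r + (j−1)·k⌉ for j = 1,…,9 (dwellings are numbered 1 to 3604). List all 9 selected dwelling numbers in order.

211, 612, 1012, 1413, 1813, 2214, 2614, 3015, 3415

j=1: r + 0k = 210.924 → ⌈·⌉ = 211
j=2: r + 1k = 611.368444… → ⌈·⌉ = 612
j=3: r + 2k = 1011.812888… → ⌈·⌉ = 1012
j=4: r + 3k = 1412.257333… → ⌈·⌉ = 1413
j=5: r + 4k = 1812.701777… → ⌈·⌉ = 1813
j=6: r + 5k = 2213.146222… → ⌈·⌉ = 2214
j=7: r + 6k = 2613.590666… → ⌈·⌉ = 2614
j=8: r + 7k = 3014.035111… → ⌈·⌉ = 3015
j=9: r + 8k = 3414.479555… → ⌈·⌉ = 3415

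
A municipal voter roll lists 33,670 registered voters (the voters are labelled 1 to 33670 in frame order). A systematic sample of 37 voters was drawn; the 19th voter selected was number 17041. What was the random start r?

k = 33670/37 = 910
r = 17041 − (19−1)×910 = 17041 − 16380 = 661

661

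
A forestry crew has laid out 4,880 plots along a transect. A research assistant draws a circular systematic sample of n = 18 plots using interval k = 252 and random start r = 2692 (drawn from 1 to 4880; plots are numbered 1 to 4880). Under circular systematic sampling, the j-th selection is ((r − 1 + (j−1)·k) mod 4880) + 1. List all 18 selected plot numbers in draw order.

Selection 1: 2692
Selection 2: 2692 + 252 = 2944
Selection 3: 2944 + 252 = 3196
Selection 4: 3196 + 252 = 3448
Selection 5: 3448 + 252 = 3700
Selection 6: 3700 + 252 = 3952
Selection 7: 3952 + 252 = 4204
Selection 8: 4204 + 252 = 4456
Selection 9: 4456 + 252 = 4708
Selection 10: 4708 + 252 = 4960 → 4960 − 4880 = 80
Selection 11: 80 + 252 = 332
Selection 12: 332 + 252 = 584
Selection 13: 584 + 252 = 836
Selection 14: 836 + 252 = 1088
Selection 15: 1088 + 252 = 1340
Selection 16: 1340 + 252 = 1592
Selection 17: 1592 + 252 = 1844
Selection 18: 1844 + 252 = 2096

2692, 2944, 3196, 3448, 3700, 3952, 4204, 4456, 4708, 80, 332, 584, 836, 1088, 1340, 1592, 1844, 2096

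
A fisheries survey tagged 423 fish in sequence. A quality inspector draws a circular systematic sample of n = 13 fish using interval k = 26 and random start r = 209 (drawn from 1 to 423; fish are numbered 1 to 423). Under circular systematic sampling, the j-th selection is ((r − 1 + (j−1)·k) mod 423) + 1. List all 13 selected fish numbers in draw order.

209, 235, 261, 287, 313, 339, 365, 391, 417, 20, 46, 72, 98

Selection 1: 209
Selection 2: 209 + 26 = 235
Selection 3: 235 + 26 = 261
Selection 4: 261 + 26 = 287
Selection 5: 287 + 26 = 313
Selection 6: 313 + 26 = 339
Selection 7: 339 + 26 = 365
Selection 8: 365 + 26 = 391
Selection 9: 391 + 26 = 417
Selection 10: 417 + 26 = 443 → 443 − 423 = 20
Selection 11: 20 + 26 = 46
Selection 12: 46 + 26 = 72
Selection 13: 72 + 26 = 98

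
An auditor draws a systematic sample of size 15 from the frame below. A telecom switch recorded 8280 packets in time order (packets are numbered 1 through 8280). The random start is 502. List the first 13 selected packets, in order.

502, 1054, 1606, 2158, 2710, 3262, 3814, 4366, 4918, 5470, 6022, 6574, 7126

k = N/n = 8280/15 = 552
packet 1: 502
packet 2: 502 + 552 = 1054
packet 3: 1054 + 552 = 1606
packet 4: 1606 + 552 = 2158
packet 5: 2158 + 552 = 2710
packet 6: 2710 + 552 = 3262
packet 7: 3262 + 552 = 3814
packet 8: 3814 + 552 = 4366
packet 9: 4366 + 552 = 4918
packet 10: 4918 + 552 = 5470
packet 11: 5470 + 552 = 6022
packet 12: 6022 + 552 = 6574
packet 13: 6574 + 552 = 7126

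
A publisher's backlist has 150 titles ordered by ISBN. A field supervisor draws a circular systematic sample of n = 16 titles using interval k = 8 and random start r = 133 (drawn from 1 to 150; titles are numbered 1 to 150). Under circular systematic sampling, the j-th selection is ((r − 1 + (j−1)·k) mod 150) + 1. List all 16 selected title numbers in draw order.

133, 141, 149, 7, 15, 23, 31, 39, 47, 55, 63, 71, 79, 87, 95, 103

Selection 1: 133
Selection 2: 133 + 8 = 141
Selection 3: 141 + 8 = 149
Selection 4: 149 + 8 = 157 → 157 − 150 = 7
Selection 5: 7 + 8 = 15
Selection 6: 15 + 8 = 23
Selection 7: 23 + 8 = 31
Selection 8: 31 + 8 = 39
Selection 9: 39 + 8 = 47
Selection 10: 47 + 8 = 55
Selection 11: 55 + 8 = 63
Selection 12: 63 + 8 = 71
Selection 13: 71 + 8 = 79
Selection 14: 79 + 8 = 87
Selection 15: 87 + 8 = 95
Selection 16: 95 + 8 = 103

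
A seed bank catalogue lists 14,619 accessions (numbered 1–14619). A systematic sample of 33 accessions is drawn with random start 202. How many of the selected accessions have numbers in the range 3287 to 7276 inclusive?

k = 14619/33 = 443
First selection ≥ 3287: 202 + ⌈(3287−202)/443⌉·443 = 202 + 7×443 = 3303
Last selection ≤ 7276: 202 + ⌊(7276−202)/443⌋·443 = 202 + 15×443 = 6847
Count = 15 − 7 + 1 = 9

9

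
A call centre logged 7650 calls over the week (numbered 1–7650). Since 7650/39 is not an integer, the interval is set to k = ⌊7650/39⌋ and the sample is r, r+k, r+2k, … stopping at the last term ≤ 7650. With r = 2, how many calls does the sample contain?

k = ⌊7650/39⌋ = 196
Achieved size = ⌊(7650 − 2)/196⌋ + 1 = ⌊7648/196⌋ + 1 = 39 + 1 = 40
(last selection: 2 + 39×196 = 7646 ≤ 7650; next would be 7842 > 7650)

40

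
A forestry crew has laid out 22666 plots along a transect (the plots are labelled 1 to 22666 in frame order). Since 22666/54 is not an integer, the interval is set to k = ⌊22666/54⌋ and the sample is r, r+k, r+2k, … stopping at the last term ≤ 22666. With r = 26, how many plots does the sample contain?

k = ⌊22666/54⌋ = 419
Achieved size = ⌊(22666 − 26)/419⌋ + 1 = ⌊22640/419⌋ + 1 = 54 + 1 = 55
(last selection: 26 + 54×419 = 22652 ≤ 22666; next would be 23071 > 22666)

55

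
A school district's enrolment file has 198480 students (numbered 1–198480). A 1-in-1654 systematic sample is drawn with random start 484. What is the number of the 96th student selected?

157614

k = 1654
96th selection = r + (96−1)·k = 484 + 95×1654 = 484 + 157130 = 157614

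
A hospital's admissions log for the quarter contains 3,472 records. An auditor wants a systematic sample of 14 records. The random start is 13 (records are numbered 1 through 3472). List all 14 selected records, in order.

13, 261, 509, 757, 1005, 1253, 1501, 1749, 1997, 2245, 2493, 2741, 2989, 3237

k = N/n = 3472/14 = 248
record 1: 13
record 2: 13 + 248 = 261
record 3: 261 + 248 = 509
record 4: 509 + 248 = 757
record 5: 757 + 248 = 1005
record 6: 1005 + 248 = 1253
record 7: 1253 + 248 = 1501
record 8: 1501 + 248 = 1749
record 9: 1749 + 248 = 1997
record 10: 1997 + 248 = 2245
record 11: 2245 + 248 = 2493
record 12: 2493 + 248 = 2741
record 13: 2741 + 248 = 2989
record 14: 2989 + 248 = 3237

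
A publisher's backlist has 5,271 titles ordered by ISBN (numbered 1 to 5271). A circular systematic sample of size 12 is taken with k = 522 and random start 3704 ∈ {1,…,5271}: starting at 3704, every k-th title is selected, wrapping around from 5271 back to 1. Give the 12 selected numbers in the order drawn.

Selection 1: 3704
Selection 2: 3704 + 522 = 4226
Selection 3: 4226 + 522 = 4748
Selection 4: 4748 + 522 = 5270
Selection 5: 5270 + 522 = 5792 → 5792 − 5271 = 521
Selection 6: 521 + 522 = 1043
Selection 7: 1043 + 522 = 1565
Selection 8: 1565 + 522 = 2087
Selection 9: 2087 + 522 = 2609
Selection 10: 2609 + 522 = 3131
Selection 11: 3131 + 522 = 3653
Selection 12: 3653 + 522 = 4175

3704, 4226, 4748, 5270, 521, 1043, 1565, 2087, 2609, 3131, 3653, 4175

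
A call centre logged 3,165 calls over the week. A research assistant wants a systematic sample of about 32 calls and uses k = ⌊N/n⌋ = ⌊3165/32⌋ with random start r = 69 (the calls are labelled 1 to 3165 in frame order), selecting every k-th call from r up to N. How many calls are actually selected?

32

k = ⌊3165/32⌋ = 98
Achieved size = ⌊(3165 − 69)/98⌋ + 1 = ⌊3096/98⌋ + 1 = 31 + 1 = 32
(last selection: 69 + 31×98 = 3107 ≤ 3165; next would be 3205 > 3165)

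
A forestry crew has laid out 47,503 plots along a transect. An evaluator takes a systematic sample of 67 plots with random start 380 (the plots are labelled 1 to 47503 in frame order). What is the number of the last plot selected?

47174

k = 47503/67 = 709
67th selection = r + (67−1)·k = 380 + 66×709 = 380 + 46794 = 47174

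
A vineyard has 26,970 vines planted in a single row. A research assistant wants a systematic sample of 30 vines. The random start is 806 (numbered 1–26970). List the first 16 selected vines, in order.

806, 1705, 2604, 3503, 4402, 5301, 6200, 7099, 7998, 8897, 9796, 10695, 11594, 12493, 13392, 14291

k = N/n = 26970/30 = 899
vine 1: 806
vine 2: 806 + 899 = 1705
vine 3: 1705 + 899 = 2604
vine 4: 2604 + 899 = 3503
vine 5: 3503 + 899 = 4402
vine 6: 4402 + 899 = 5301
vine 7: 5301 + 899 = 6200
vine 8: 6200 + 899 = 7099
vine 9: 7099 + 899 = 7998
vine 10: 7998 + 899 = 8897
vine 11: 8897 + 899 = 9796
vine 12: 9796 + 899 = 10695
vine 13: 10695 + 899 = 11594
vine 14: 11594 + 899 = 12493
vine 15: 12493 + 899 = 13392
vine 16: 13392 + 899 = 14291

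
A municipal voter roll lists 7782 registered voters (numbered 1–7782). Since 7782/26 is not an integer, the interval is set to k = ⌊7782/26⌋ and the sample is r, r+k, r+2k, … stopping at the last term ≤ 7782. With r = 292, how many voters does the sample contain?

26

k = ⌊7782/26⌋ = 299
Achieved size = ⌊(7782 − 292)/299⌋ + 1 = ⌊7490/299⌋ + 1 = 25 + 1 = 26
(last selection: 292 + 25×299 = 7767 ≤ 7782; next would be 8066 > 7782)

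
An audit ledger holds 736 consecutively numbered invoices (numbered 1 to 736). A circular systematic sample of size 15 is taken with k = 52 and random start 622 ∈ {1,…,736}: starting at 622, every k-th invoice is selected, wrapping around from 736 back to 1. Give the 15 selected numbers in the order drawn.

622, 674, 726, 42, 94, 146, 198, 250, 302, 354, 406, 458, 510, 562, 614

Selection 1: 622
Selection 2: 622 + 52 = 674
Selection 3: 674 + 52 = 726
Selection 4: 726 + 52 = 778 → 778 − 736 = 42
Selection 5: 42 + 52 = 94
Selection 6: 94 + 52 = 146
Selection 7: 146 + 52 = 198
Selection 8: 198 + 52 = 250
Selection 9: 250 + 52 = 302
Selection 10: 302 + 52 = 354
Selection 11: 354 + 52 = 406
Selection 12: 406 + 52 = 458
Selection 13: 458 + 52 = 510
Selection 14: 510 + 52 = 562
Selection 15: 562 + 52 = 614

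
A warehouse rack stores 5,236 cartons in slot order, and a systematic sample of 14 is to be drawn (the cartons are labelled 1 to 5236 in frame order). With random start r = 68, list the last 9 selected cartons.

k = N/n = 5236/14 = 374
6th selection = 68 + 5×374 = 1938
7th: 1938 + 374 = 2312
8th: 2312 + 374 = 2686
9th: 2686 + 374 = 3060
10th: 3060 + 374 = 3434
11th: 3434 + 374 = 3808
12th: 3808 + 374 = 4182
13th: 4182 + 374 = 4556
14th: 4556 + 374 = 4930

1938, 2312, 2686, 3060, 3434, 3808, 4182, 4556, 4930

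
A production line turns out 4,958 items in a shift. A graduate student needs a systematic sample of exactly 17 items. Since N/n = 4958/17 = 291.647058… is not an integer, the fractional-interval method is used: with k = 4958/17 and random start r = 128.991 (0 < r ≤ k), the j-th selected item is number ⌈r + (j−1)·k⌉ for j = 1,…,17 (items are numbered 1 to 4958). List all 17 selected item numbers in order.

j=1: r + 0k = 128.991 → ⌈·⌉ = 129
j=2: r + 1k = 420.638058… → ⌈·⌉ = 421
j=3: r + 2k = 712.285117… → ⌈·⌉ = 713
j=4: r + 3k = 1003.932176… → ⌈·⌉ = 1004
j=5: r + 4k = 1295.579235… → ⌈·⌉ = 1296
j=6: r + 5k = 1587.226294… → ⌈·⌉ = 1588
j=7: r + 6k = 1878.873352… → ⌈·⌉ = 1879
j=8: r + 7k = 2170.520411… → ⌈·⌉ = 2171
j=9: r + 8k = 2462.167470… → ⌈·⌉ = 2463
j=10: r + 9k = 2753.814529… → ⌈·⌉ = 2754
j=11: r + 10k = 3045.461588… → ⌈·⌉ = 3046
j=12: r + 11k = 3337.108647… → ⌈·⌉ = 3338
j=13: r + 12k = 3628.755705… → ⌈·⌉ = 3629
j=14: r + 13k = 3920.402764… → ⌈·⌉ = 3921
j=15: r + 14k = 4212.049823… → ⌈·⌉ = 4213
j=16: r + 15k = 4503.696882… → ⌈·⌉ = 4504
j=17: r + 16k = 4795.343941… → ⌈·⌉ = 4796

129, 421, 713, 1004, 1296, 1588, 1879, 2171, 2463, 2754, 3046, 3338, 3629, 3921, 4213, 4504, 4796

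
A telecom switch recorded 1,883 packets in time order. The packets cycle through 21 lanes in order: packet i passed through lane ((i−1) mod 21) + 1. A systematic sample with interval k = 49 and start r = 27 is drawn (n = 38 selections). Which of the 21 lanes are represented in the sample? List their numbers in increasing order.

6, 13, 20

Consecutive selections differ by k = 49, so their lane numbers differ by 49 mod 21 = 7.
gcd(49, 21) = 7, so the sample visits 21/7 = 3 distinct residues mod 21.
Start 27 is lane 6; the lanes hit are 6, 13, 20.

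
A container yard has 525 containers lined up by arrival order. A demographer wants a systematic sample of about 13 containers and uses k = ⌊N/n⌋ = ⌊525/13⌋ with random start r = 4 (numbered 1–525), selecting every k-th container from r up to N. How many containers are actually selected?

k = ⌊525/13⌋ = 40
Achieved size = ⌊(525 − 4)/40⌋ + 1 = ⌊521/40⌋ + 1 = 13 + 1 = 14
(last selection: 4 + 13×40 = 524 ≤ 525; next would be 564 > 525)

14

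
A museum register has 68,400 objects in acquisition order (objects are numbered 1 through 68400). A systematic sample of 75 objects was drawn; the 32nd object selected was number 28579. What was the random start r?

307

k = 68400/75 = 912
r = 28579 − (32−1)×912 = 28579 − 28272 = 307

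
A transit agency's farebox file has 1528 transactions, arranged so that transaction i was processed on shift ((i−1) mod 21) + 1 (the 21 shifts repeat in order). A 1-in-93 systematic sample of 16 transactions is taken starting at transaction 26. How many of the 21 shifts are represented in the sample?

Consecutive selections differ by k = 93, so their shift numbers differ by 93 mod 21 = 9.
gcd(93, 21) = 3, so the sample visits 21/3 = 7 distinct residues mod 21.
Start 26 is shift 5; the shifts hit are 2, 5, 8, 11, 14, 17, 20.

7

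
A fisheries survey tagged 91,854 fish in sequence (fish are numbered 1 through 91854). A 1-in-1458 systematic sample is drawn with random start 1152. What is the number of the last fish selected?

91548

k = 1458
63rd selection = r + (63−1)·k = 1152 + 62×1458 = 1152 + 90396 = 91548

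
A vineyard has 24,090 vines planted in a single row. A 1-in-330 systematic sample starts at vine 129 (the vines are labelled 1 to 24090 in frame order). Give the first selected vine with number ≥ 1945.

2109

k = 330
Steps past start: ⌈(1945 − 129)/330⌉ = ⌈1816/330⌉ = 6
Selected vine: 129 + 6×330 = 2109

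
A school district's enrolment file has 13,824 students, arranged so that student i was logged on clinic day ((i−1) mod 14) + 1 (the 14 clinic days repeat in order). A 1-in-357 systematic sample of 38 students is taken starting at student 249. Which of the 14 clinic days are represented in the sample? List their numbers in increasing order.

Consecutive selections differ by k = 357, so their clinic day numbers differ by 357 mod 14 = 7.
gcd(357, 14) = 7, so the sample visits 14/7 = 2 distinct residues mod 14.
Start 249 is clinic day 11; the clinic days hit are 4, 11.

4, 11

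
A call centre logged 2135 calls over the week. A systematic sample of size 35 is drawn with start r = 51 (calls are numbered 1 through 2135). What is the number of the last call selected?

2125

k = 2135/35 = 61
35th selection = r + (35−1)·k = 51 + 34×61 = 51 + 2074 = 2125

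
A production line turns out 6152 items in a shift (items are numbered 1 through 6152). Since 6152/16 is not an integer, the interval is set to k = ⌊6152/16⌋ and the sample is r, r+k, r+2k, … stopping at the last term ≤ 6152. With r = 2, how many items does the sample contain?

k = ⌊6152/16⌋ = 384
Achieved size = ⌊(6152 − 2)/384⌋ + 1 = ⌊6150/384⌋ + 1 = 16 + 1 = 17
(last selection: 2 + 16×384 = 6146 ≤ 6152; next would be 6530 > 6152)

17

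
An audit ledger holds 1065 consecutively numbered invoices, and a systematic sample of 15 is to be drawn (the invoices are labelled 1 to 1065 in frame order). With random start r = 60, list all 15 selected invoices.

k = N/n = 1065/15 = 71
invoice 1: 60
invoice 2: 60 + 71 = 131
invoice 3: 131 + 71 = 202
invoice 4: 202 + 71 = 273
invoice 5: 273 + 71 = 344
invoice 6: 344 + 71 = 415
invoice 7: 415 + 71 = 486
invoice 8: 486 + 71 = 557
invoice 9: 557 + 71 = 628
invoice 10: 628 + 71 = 699
invoice 11: 699 + 71 = 770
invoice 12: 770 + 71 = 841
invoice 13: 841 + 71 = 912
invoice 14: 912 + 71 = 983
invoice 15: 983 + 71 = 1054

60, 131, 202, 273, 344, 415, 486, 557, 628, 699, 770, 841, 912, 983, 1054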